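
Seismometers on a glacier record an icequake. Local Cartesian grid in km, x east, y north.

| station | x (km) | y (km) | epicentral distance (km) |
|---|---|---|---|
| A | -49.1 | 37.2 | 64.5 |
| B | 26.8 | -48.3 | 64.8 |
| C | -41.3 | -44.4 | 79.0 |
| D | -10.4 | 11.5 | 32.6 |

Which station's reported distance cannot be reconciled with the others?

Solve using three stations at a time. Using A, B, C (subtract circle equations pairwise → linear system) gives (x, y) ≈ (11.2, 14.5).
Distances from that point to each station vs reported:
  A: calculated 64.4 vs reported 64.5 → residual 0.1 km
  B: calculated 64.7 vs reported 64.8 → residual 0.1 km
  C: calculated 79.0 vs reported 79.0 → residual 0.0 km
  D: calculated 21.8 vs reported 32.6 → residual 10.8 km
A, B, C are mutually consistent (residuals ≈ 0); D is off by 10.8 km.

D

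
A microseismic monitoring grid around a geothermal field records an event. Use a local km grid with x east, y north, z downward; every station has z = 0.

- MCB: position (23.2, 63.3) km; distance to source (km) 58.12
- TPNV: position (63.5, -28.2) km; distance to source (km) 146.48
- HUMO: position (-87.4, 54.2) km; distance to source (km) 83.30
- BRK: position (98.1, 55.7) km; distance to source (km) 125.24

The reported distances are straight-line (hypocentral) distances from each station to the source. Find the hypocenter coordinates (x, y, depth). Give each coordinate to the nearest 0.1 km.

Each station gives a sphere (x−x_i)² + (y−y_i)² + z² = d_i² (stations at z=0).
Subtracting the MCB sphere from TPNV and HUMO: z² cancels, leaving linear equations in x and y:
80.6 x − 183.0 y = -17796.10
-221.2 x − 18.2 y = 2470.31
Solving: x ≈ -18.499, y ≈ 89.099 km (keep extra digits for the depth step; rounded: -18.5, 89.1).
Then from the MCB sphere: z² = 58.12² − (x − 23.2)² − (y − 63.3)² with x = -18.499, y = 89.099, so z ≈ 31.202 ≈ 31.2 km.

x ≈ -18.5 km, y ≈ 89.1 km, depth ≈ 31.2 km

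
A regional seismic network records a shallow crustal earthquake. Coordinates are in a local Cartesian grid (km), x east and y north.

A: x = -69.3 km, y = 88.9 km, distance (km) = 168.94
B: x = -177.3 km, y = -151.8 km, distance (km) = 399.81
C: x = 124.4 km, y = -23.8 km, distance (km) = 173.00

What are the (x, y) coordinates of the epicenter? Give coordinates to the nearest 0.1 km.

x ≈ 89.8 km, y ≈ 145.7 km

Circle about each station: (x + 69.3)² + (y − 88.9)² = 168.94²; (x + 177.3)² + (y + 151.8)² = 399.81²; (x − 124.4)² + (y + 23.8)² = 173.00².
Subtracting the A equation from the B and C equations removes the quadratic terms:
-216.0 x − 481.4 y = -89534.48
387.4 x − 225.4 y = 1947.82
Solving the 2×2 system: x ≈ 89.8, y ≈ 145.7 km.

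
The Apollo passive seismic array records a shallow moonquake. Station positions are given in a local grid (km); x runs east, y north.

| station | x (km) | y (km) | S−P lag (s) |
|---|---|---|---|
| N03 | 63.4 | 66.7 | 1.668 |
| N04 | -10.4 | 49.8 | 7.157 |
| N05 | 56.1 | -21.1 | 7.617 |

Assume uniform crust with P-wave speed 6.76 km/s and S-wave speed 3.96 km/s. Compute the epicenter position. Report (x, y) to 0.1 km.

(58.0, 51.7)

Distance from S−P lag: d = Δt · v_P v_S / (v_P − v_S) = Δt · (6.76·3.96)/(6.76−3.96) ≈ 9.5606·Δt.
So d_N03 = 15.95, d_N04 = 68.43, d_N05 = 72.82 km.
Circle about each station: (x − 63.4)² + (y − 66.7)² = 15.95²; (x + 10.4)² + (y − 49.8)² = 68.43²; (x − 56.1)² + (y + 21.1)² = 72.82².
Subtracting pairs of circle equations eliminates x²+y² and gives linear equations (the radical axes):
-147.6 x − 33.8 y = -10308.51
-14.6 x − 175.6 y = -9924.38
Solving the 2×2 system: x ≈ 58.0, y ≈ 51.7 km.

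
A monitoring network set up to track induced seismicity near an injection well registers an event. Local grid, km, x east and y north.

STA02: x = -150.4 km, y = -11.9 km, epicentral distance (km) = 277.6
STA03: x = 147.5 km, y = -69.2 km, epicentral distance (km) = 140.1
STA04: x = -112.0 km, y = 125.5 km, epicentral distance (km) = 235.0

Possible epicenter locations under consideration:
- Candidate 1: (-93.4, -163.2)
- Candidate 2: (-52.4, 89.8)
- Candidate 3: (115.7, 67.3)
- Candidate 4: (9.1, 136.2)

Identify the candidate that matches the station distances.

For each candidate, compare |candidate − station| to the reported distance:
Candidate 1: residuals STA02 115.9, STA03 118.5, STA04 54.3 → max 118.5 km
Candidate 2: residuals STA02 136.4, STA03 115.3, STA04 165.5 → max 165.5 km
Candidate 3: residuals STA02 0.0, STA03 0.1, STA04 0.0 → max 0.1 km
Candidate 4: residuals STA02 59.9, STA03 107.6, STA04 113.4 → max 113.4 km
Only Candidate 3 has all residuals ≈ 0.

Candidate 3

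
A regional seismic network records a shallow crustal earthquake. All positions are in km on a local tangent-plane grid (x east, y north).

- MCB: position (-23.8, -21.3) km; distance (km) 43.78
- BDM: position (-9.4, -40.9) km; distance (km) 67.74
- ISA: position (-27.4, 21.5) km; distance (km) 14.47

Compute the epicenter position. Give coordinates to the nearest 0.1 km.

x ≈ -41.6 km, y ≈ 18.7 km

Circle about each station: (x + 23.8)² + (y + 21.3)² = 43.78²; (x + 9.4)² + (y + 40.9)² = 67.74²; (x + 27.4)² + (y − 21.5)² = 14.47².
Subtracting pairs of circle equations eliminates x²+y² and gives linear equations (the radical axes):
28.8 x − 39.2 y = -1930.98
-7.2 x + 85.6 y = 1900.19
Solving the 2×2 system: x ≈ -41.6, y ≈ 18.7 km.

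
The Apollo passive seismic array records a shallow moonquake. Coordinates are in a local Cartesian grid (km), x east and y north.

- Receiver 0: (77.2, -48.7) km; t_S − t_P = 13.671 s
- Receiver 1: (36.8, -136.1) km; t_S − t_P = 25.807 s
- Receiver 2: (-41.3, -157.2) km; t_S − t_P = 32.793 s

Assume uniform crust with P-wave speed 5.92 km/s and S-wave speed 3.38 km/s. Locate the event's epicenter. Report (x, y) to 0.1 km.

Distance from S−P lag: d = Δt · v_P v_S / (v_P − v_S) = Δt · (5.92·3.38)/(5.92−3.38) ≈ 7.8778·Δt.
So d_Receiver 0 = 107.70, d_Receiver 1 = 203.30, d_Receiver 2 = 258.34 km.
Circle about each station: (x − 77.2)² + (y + 48.7)² = 107.70²; (x − 36.8)² + (y + 136.1)² = 203.30²; (x + 41.3)² + (y + 157.2)² = 258.34².
Subtracting pairs of circle equations eliminates x²+y² and gives linear equations (the radical axes):
-80.8 x − 174.8 y = -18185.68
-237.0 x − 217.0 y = -37054.27
Solving the 2×2 system: x ≈ 105.9, y ≈ 55.1 km.

(105.9, 55.1)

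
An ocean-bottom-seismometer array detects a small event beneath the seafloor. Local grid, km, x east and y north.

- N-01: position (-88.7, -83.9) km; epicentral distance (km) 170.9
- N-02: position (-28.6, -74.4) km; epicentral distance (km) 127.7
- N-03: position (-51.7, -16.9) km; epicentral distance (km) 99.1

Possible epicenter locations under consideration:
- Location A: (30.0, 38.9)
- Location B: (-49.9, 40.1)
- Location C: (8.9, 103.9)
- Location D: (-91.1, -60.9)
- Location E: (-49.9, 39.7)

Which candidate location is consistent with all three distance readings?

Location A

For each candidate, compare |candidate − station| to the reported distance:
Location A: residuals N-01 0.1, N-02 0.1, N-03 0.2 → max 0.2 km
Location B: residuals N-01 41.0, N-02 11.2, N-03 42.1 → max 42.1 km
Location C: residuals N-01 40.7, N-02 54.5, N-03 36.0 → max 54.5 km
Location D: residuals N-01 147.8, N-02 63.8, N-03 40.0 → max 147.8 km
Location E: residuals N-01 41.4, N-02 11.6, N-03 42.5 → max 42.5 km
Only Location A has all residuals ≈ 0.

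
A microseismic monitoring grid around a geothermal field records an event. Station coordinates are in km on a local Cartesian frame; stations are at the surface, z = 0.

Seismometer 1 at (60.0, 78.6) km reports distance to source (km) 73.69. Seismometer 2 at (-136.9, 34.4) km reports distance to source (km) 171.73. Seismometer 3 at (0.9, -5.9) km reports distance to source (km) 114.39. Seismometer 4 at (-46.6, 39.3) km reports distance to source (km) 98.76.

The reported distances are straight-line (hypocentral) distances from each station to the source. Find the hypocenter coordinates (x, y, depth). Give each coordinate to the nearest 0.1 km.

Each station gives a sphere (x−x_i)² + (y−y_i)² + z² = d_i² (stations at z=0).
Subtracting the Seismometer 1 sphere from Seismometer 2 and Seismometer 3: z² cancels, leaving linear equations in x and y:
-393.8 x − 88.4 y = -13913.97
-118.2 x − 169.0 y = -17397.20
Solving: x ≈ 14.501, y ≈ 92.800 km (keep extra digits for the depth step; rounded: 14.5, 92.8).
Then from the Seismometer 1 sphere: z² = 73.69² − (x − 60.0)² − (y − 78.6)² with x = 14.501, y = 92.800, so z ≈ 56.200 ≈ 56.2 km.

x ≈ 14.5 km, y ≈ 92.8 km, depth ≈ 56.2 km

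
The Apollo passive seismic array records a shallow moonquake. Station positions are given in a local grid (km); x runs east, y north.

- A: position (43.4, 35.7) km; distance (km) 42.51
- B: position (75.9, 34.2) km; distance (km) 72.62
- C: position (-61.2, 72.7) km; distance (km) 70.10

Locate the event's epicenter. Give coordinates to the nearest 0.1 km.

(7.4, 58.3)

Circle about each station: (x − 43.4)² + (y − 35.7)² = 42.51²; (x − 75.9)² + (y − 34.2)² = 72.62²; (x + 61.2)² + (y − 72.7)² = 70.10².
Subtracting the A equation from the B and C equations removes the quadratic terms:
65.0 x − 3.0 y = 305.84
-209.2 x + 74.0 y = 2765.77
Solving the 2×2 system: x ≈ 7.4, y ≈ 58.3 km.
Check against A (with the unrounded x, y): √((x − 43.4)²+(y − 35.7)²) = 42.50 ≈ 42.51 km. ✓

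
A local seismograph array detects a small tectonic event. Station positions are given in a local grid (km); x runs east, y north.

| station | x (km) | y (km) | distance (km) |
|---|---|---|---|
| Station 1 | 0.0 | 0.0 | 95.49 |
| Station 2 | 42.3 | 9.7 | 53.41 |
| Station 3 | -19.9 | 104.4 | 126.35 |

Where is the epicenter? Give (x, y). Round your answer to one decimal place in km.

(87.6, 38.0)

Circle about each station: x² + y² = 95.49²; (x − 42.3)² + (y − 9.7)² = 53.41²; (x + 19.9)² + (y − 104.4)² = 126.35².
Subtracting the Station 1 equation from the Station 2 and Station 3 equations removes the quadratic terms:
84.6 x + 19.4 y = 8149.09
-39.8 x + 208.8 y = 4449.39
Solving the 2×2 system: x ≈ 87.6, y ≈ 38.0 km.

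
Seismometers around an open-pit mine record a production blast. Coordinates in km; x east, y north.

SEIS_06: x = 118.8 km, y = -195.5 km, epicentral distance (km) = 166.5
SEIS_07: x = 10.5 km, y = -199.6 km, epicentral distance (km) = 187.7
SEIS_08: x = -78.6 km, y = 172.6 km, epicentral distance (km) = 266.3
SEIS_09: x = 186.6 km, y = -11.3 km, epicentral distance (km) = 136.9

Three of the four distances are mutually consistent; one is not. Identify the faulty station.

Solve using three stations at a time. Using SEIS_06, SEIS_07, SEIS_08 (subtract circle equations pairwise → linear system) gives (x, y) ≈ (93.0, -31.0).
Distances from that point to each station vs reported:
  SEIS_06: calculated 166.5 vs reported 166.5 → residual 0.0 km
  SEIS_07: calculated 187.7 vs reported 187.7 → residual 0.0 km
  SEIS_08: calculated 266.3 vs reported 266.3 → residual 0.0 km
  SEIS_09: calculated 95.6 vs reported 136.9 → residual 41.3 km
SEIS_06, SEIS_07, SEIS_08 are mutually consistent (residuals ≈ 0); SEIS_09 is off by 41.3 km.

SEIS_09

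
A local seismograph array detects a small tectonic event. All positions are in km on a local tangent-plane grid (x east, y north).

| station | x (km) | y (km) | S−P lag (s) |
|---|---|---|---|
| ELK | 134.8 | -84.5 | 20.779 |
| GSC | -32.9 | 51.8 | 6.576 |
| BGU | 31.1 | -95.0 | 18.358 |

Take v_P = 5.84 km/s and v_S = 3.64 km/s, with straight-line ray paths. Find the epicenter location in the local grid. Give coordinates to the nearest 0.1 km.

22.9 km east, 82.2 km north

Distance from S−P lag: d = Δt · v_P v_S / (v_P − v_S) = Δt · (5.84·3.64)/(5.84−3.64) ≈ 9.6625·Δt.
So d_ELK = 200.78, d_GSC = 63.54, d_BGU = 177.39 km.
Circle about each station: (x − 134.8)² + (y + 84.5)² = 200.78²; (x + 32.9)² + (y − 51.8)² = 63.54²; (x − 31.1)² + (y + 95.0)² = 177.39².
Subtracting the ELK equation from the GSC and BGU equations removes the quadratic terms:
-335.4 x + 272.6 y = 14729.64
-207.4 x − 21.0 y = -6473.68
Solving the 2×2 system: x ≈ 22.9, y ≈ 82.2 km.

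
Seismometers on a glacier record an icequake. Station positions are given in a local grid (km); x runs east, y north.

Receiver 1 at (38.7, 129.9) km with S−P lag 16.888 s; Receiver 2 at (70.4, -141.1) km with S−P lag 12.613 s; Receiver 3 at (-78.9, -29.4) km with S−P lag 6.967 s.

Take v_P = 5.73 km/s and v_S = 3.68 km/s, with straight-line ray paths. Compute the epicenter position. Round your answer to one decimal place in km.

Distance from S−P lag: d = Δt · v_P v_S / (v_P − v_S) = Δt · (5.73·3.68)/(5.73−3.68) ≈ 10.2860·Δt.
So d_Receiver 1 = 173.71, d_Receiver 2 = 129.74, d_Receiver 3 = 71.66 km.
Circle about each station: (x − 38.7)² + (y − 129.9)² = 173.71²; (x − 70.4)² + (y + 141.1)² = 129.74²; (x + 78.9)² + (y + 29.4)² = 71.66².
Subtracting the Receiver 1 equation from the Receiver 2 and Receiver 3 equations removes the quadratic terms:
63.4 x − 542.0 y = 19836.37
-235.2 x − 318.6 y = 13757.88
Solving the 2×2 system: x ≈ -7.7, y ≈ -37.5 km.

(-7.7, -37.5)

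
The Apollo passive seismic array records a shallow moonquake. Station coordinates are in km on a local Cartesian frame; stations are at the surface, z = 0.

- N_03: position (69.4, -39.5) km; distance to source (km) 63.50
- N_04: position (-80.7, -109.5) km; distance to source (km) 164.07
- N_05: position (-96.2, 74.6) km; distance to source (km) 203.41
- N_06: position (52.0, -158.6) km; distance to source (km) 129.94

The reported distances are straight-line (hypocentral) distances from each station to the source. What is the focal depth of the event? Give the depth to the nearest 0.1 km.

62.0 km

Each station gives a sphere (x−x_i)² + (y−y_i)² + z² = d_i² (stations at z=0).
Subtracting the N_03 sphere from N_04 and N_05: z² cancels, leaving linear equations in x and y:
-300.2 x − 140.0 y = -10760.58
-331.2 x + 228.2 y = -28900.39
Solving: x ≈ 56.598, y ≈ -44.501 km (keep extra digits for the depth step; rounded: 56.6, -44.5).
Then from the N_03 sphere: z² = 63.50² − (x − 69.4)² − (y + 39.5)² with x = 56.598, y = -44.501, so z ≈ 61.995 ≈ 62.0 km.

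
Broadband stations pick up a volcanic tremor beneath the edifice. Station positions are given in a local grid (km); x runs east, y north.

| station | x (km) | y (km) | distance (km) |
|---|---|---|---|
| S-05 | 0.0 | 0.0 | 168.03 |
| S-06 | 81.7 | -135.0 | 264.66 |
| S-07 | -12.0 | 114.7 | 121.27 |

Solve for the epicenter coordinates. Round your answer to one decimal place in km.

(108.5, 128.3)

Circle about each station: x² + y² = 168.03²; (x − 81.7)² + (y + 135.0)² = 264.66²; (x + 12.0)² + (y − 114.7)² = 121.27².
Subtracting pairs of circle equations eliminates x²+y² and gives linear equations (the radical axes):
163.4 x − 270.0 y = -16910.94
-24.0 x + 229.4 y = 26827.76
Solving the 2×2 system: x ≈ 108.5, y ≈ 128.3 km.
Check against S-05 (with the unrounded x, y): √(x²+y²) = 168.03 ≈ 168.03 km. ✓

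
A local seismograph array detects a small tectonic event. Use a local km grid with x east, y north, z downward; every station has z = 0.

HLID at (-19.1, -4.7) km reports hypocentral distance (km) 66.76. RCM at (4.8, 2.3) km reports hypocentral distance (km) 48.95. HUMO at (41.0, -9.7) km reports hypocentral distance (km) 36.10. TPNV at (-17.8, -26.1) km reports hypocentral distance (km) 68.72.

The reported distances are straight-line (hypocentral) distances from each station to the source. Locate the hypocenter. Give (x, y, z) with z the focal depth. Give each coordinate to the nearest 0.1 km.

Each station gives a sphere (x−x_i)² + (y−y_i)² + z² = d_i² (stations at z=0).
Subtracting the HLID sphere from RCM and HUMO: z² cancels, leaving linear equations in x and y:
47.8 x + 14.0 y = 1702.23
120.2 x − 10.0 y = 4541.88
Solving: x ≈ 37.305, y ≈ -5.782 km (keep extra digits for the depth step; rounded: 37.3, -5.8).
Then from the HLID sphere: z² = 66.76² − (x + 19.1)² − (y + 4.7)² with x = 37.305, y = -5.782, so z ≈ 35.696 ≈ 35.7 km.

(37.3, -5.8, 35.7)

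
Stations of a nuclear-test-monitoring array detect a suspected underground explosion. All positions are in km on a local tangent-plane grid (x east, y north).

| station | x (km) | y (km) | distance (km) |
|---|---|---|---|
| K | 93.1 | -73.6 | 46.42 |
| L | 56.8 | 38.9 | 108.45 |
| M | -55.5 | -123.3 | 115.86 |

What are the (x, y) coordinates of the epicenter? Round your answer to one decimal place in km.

Circle about each station: (x − 93.1)² + (y + 73.6)² = 46.42²; (x − 56.8)² + (y − 38.9)² = 108.45²; (x + 55.5)² + (y + 123.3)² = 115.86².
Subtracting the K equation from the L and M equations removes the quadratic terms:
-72.6 x + 225.0 y = -18951.71
-297.2 x − 99.4 y = -7070.15
Solving the 2×2 system: x ≈ 46.9, y ≈ -69.1 km.

(46.9, -69.1)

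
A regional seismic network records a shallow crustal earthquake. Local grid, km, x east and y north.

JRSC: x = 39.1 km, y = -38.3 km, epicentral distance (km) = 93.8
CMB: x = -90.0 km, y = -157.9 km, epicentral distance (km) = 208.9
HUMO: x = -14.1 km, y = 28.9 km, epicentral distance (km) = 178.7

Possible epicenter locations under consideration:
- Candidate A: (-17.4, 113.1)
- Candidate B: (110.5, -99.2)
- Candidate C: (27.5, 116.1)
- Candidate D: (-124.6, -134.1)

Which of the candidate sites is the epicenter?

For each candidate, compare |candidate − station| to the reported distance:
Candidate A: residuals JRSC 67.8, CMB 71.7, HUMO 94.4 → max 94.4 km
Candidate B: residuals JRSC 0.0, CMB 0.0, HUMO 0.0 → max 0.0 km
Candidate C: residuals JRSC 61.0, CMB 89.2, HUMO 82.1 → max 89.2 km
Candidate D: residuals JRSC 95.9, CMB 166.9, HUMO 18.2 → max 166.9 km
Only Candidate B has all residuals ≈ 0.

Candidate B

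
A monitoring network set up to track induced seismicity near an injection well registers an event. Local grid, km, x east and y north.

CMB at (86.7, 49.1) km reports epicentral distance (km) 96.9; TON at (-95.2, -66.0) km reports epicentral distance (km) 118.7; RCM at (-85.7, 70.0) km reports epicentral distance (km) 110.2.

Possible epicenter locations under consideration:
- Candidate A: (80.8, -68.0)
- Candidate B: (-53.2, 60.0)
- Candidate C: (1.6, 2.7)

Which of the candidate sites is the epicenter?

For each candidate, compare |candidate − station| to the reported distance:
Candidate A: residuals CMB 20.3, TON 57.3, RCM 106.1 → max 106.1 km
Candidate B: residuals CMB 43.4, TON 14.1, RCM 76.2 → max 76.2 km
Candidate C: residuals CMB 0.0, TON 0.0, RCM 0.0 → max 0.0 km
Only Candidate C has all residuals ≈ 0.

Candidate C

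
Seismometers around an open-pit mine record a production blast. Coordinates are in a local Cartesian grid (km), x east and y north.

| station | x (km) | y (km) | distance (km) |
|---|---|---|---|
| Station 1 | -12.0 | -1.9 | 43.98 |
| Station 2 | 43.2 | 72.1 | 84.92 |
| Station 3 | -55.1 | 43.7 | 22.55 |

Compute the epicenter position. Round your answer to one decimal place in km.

Circle about each station: (x + 12.0)² + (y + 1.9)² = 43.98²; (x − 43.2)² + (y − 72.1)² = 84.92²; (x + 55.1)² + (y − 43.7)² = 22.55².
Subtracting the Station 1 equation from the Station 2 and Station 3 equations removes the quadratic terms:
110.4 x + 148.0 y = 1639.87
-86.2 x + 91.2 y = 6223.83
Solving the 2×2 system: x ≈ -33.8, y ≈ 36.3 km.
Check against Station 1 (with the unrounded x, y): √((x + 12.0)²+(y + 1.9)²) = 43.98 ≈ 43.98 km. ✓

-33.8 km east, 36.3 km north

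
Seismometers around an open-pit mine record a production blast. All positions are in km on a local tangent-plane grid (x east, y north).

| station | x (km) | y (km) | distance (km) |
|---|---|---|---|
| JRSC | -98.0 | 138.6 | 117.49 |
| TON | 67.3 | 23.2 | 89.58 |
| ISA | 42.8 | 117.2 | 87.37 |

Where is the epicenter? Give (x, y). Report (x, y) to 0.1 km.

-17.0 km east, 53.5 km north

Circle about each station: (x + 98.0)² + (y − 138.6)² = 117.49²; (x − 67.3)² + (y − 23.2)² = 89.58²; (x − 42.8)² + (y − 117.2)² = 87.37².
Subtracting the JRSC equation from the TON and ISA equations removes the quadratic terms:
330.6 x − 230.8 y = -17967.11
281.6 x − 42.8 y = -7075.90
Solving the 2×2 system: x ≈ -17.0, y ≈ 53.5 km.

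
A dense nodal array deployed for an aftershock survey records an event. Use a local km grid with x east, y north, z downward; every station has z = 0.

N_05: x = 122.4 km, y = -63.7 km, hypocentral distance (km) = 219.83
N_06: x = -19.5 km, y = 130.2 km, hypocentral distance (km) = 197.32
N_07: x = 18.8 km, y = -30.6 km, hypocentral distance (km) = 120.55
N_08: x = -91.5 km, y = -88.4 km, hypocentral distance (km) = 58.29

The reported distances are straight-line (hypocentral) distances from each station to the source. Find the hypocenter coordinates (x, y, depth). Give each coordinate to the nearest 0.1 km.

Each station gives a sphere (x−x_i)² + (y−y_i)² + z² = d_i² (stations at z=0).
Subtracting the N_05 sphere from N_06 and N_07: z² cancels, leaving linear equations in x and y:
-283.8 x + 387.8 y = 7682.89
-207.2 x + 66.2 y = 16043.28
Solving: x ≈ -92.796, y ≈ -48.099 km (keep extra digits for the depth step; rounded: -92.8, -48.1).
Then from the N_05 sphere: z² = 219.83² − (x − 122.4)² − (y + 63.7)² with x = -92.796, y = -48.099, so z ≈ 42.101 ≈ 42.1 km.

(-92.8, -48.1, 42.1)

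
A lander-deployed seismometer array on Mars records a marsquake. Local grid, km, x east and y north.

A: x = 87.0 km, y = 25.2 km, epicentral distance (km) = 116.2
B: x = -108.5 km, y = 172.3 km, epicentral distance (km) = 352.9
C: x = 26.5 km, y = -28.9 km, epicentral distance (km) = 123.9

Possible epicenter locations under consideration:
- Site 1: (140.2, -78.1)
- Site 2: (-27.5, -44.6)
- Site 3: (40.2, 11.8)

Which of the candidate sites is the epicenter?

For each candidate, compare |candidate − station| to the reported distance:
Site 1: residuals A 0.0, B 0.0, C 0.0 → max 0.0 km
Site 2: residuals A 17.9, B 121.4, C 67.7 → max 121.4 km
Site 3: residuals A 67.5, B 134.1, C 81.0 → max 134.1 km
Only Site 1 has all residuals ≈ 0.

Site 1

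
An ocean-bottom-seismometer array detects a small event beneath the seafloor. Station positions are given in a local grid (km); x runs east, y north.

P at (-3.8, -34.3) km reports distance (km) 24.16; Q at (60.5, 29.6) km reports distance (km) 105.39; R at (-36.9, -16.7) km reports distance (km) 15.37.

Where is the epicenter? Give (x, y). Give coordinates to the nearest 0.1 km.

Circle about each station: (x + 3.8)² + (y + 34.3)² = 24.16²; (x − 60.5)² + (y − 29.6)² = 105.39²; (x + 36.9)² + (y + 16.7)² = 15.37².
Subtracting the P equation from the Q and R equations removes the quadratic terms:
128.6 x + 127.8 y = -7177.87
-66.2 x + 35.2 y = 797.04
Solving the 2×2 system: x ≈ -27.3, y ≈ -28.7 km.

-27.3 km east, -28.7 km north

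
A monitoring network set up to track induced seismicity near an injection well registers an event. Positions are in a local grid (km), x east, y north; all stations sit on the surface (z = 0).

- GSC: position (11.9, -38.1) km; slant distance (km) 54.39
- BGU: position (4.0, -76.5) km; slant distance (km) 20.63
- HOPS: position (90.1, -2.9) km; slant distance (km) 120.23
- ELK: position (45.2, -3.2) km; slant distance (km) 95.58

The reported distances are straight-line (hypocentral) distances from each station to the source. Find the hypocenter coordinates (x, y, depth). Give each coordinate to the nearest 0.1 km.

Each station gives a sphere (x−x_i)² + (y−y_i)² + z² = d_i² (stations at z=0).
Subtracting the GSC sphere from BGU and HOPS: z² cancels, leaving linear equations in x and y:
-15.8 x − 76.8 y = 6807.71
156.4 x + 70.4 y = -4963.78
Solving: x ≈ 8.996, y ≈ -90.493 km (keep extra digits for the depth step; rounded: 9.0, -90.5).
Then from the GSC sphere: z² = 54.39² − (x − 11.9)² − (y + 38.1)² with x = 8.996, y = -90.493, so z ≈ 14.311 ≈ 14.3 km.

x ≈ 9.0 km, y ≈ -90.5 km, depth ≈ 14.3 km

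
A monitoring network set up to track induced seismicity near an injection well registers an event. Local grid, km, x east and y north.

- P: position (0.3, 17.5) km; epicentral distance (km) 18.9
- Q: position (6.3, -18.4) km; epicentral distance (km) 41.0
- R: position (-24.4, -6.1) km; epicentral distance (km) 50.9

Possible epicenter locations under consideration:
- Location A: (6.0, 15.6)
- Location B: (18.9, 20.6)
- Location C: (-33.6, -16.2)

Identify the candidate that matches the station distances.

Location B

For each candidate, compare |candidate − station| to the reported distance:
Location A: residuals P 12.9, Q 7.0, R 13.5 → max 13.5 km
Location B: residuals P 0.0, Q 0.0, R 0.0 → max 0.0 km
Location C: residuals P 28.9, Q 1.0, R 37.2 → max 37.2 km
Only Location B has all residuals ≈ 0.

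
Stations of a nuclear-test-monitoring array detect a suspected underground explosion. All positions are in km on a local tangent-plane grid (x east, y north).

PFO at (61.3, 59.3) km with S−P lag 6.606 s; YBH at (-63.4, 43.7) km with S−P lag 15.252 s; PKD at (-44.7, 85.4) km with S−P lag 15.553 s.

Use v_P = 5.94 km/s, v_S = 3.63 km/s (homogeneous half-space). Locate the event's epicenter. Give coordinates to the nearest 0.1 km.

Distance from S−P lag: d = Δt · v_P v_S / (v_P − v_S) = Δt · (5.94·3.63)/(5.94−3.63) ≈ 9.3343·Δt.
So d_PFO = 61.66, d_YBH = 142.37, d_PKD = 145.18 km.
Circle about each station: (x − 61.3)² + (y − 59.3)² = 61.66²; (x + 63.4)² + (y − 43.7)² = 142.37²; (x + 44.7)² + (y − 85.4)² = 145.18².
Subtracting the PFO equation from the YBH and PKD equations removes the quadratic terms:
-249.4 x − 31.2 y = -17812.19
-212.0 x + 52.2 y = -15258.21
Solving the 2×2 system: x ≈ 71.6, y ≈ -1.5 km.
Check against PFO (with the unrounded x, y): √((x − 61.3)²+(y − 59.3)²) = 61.66 ≈ 61.66 km. ✓

(71.6, -1.5)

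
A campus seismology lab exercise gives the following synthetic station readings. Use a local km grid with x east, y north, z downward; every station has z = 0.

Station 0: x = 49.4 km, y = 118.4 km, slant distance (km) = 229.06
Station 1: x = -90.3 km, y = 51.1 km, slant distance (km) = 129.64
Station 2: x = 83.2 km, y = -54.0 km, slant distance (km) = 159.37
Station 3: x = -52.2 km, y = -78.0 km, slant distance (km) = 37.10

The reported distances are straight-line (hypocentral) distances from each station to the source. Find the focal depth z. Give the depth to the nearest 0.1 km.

Each station gives a sphere (x−x_i)² + (y−y_i)² + z² = d_i² (stations at z=0).
Subtracting the Station 0 sphere from Station 1 and Station 2: z² cancels, leaving linear equations in x and y:
-279.4 x − 134.6 y = 29968.33
67.6 x − 344.8 y = 20449.01
Solving: x ≈ -71.898, y ≈ -73.403 km (keep extra digits for the depth step; rounded: -71.9, -73.4).
Then from the Station 0 sphere: z² = 229.06² − (x − 49.4)² − (y − 118.4)² with x = -71.898, y = -73.403, so z ≈ 31.095 ≈ 31.1 km.
Check against Station 3 (with the unrounded solution): distance 37.10 ≈ 37.10 km. ✓

depth ≈ 31.1 km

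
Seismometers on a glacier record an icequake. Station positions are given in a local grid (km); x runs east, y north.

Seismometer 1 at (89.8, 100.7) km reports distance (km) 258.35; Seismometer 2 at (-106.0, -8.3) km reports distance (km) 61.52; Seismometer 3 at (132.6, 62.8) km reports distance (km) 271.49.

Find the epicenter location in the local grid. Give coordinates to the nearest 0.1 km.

-104.3 km east, -69.8 km north

Circle about each station: (x − 89.8)² + (y − 100.7)² = 258.35²; (x + 106.0)² + (y + 8.3)² = 61.52²; (x − 132.6)² + (y − 62.8)² = 271.49².
Subtracting pairs of circle equations eliminates x²+y² and gives linear equations (the radical axes):
-391.6 x − 218.0 y = 56060.37
85.6 x − 75.8 y = -3640.03
Solving the 2×2 system: x ≈ -104.3, y ≈ -69.8 km.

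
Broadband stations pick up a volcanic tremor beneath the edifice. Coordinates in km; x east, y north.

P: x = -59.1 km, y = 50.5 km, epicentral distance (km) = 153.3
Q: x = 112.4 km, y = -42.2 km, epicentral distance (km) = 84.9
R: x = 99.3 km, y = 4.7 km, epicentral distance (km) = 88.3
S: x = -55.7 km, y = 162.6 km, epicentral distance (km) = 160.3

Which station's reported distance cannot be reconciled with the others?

Q

Solve using three stations at a time. Using P, R, S (subtract circle equations pairwise → linear system) gives (x, y) ≈ (88.4, 92.3).
Distances from that point to each station vs reported:
  P: calculated 153.3 vs reported 153.3 → residual 0.0 km
  Q: calculated 136.7 vs reported 84.9 → residual 51.8 km
  R: calculated 88.3 vs reported 88.3 → residual 0.0 km
  S: calculated 160.3 vs reported 160.3 → residual 0.0 km
P, R, S are mutually consistent (residuals ≈ 0); Q is off by 51.8 km.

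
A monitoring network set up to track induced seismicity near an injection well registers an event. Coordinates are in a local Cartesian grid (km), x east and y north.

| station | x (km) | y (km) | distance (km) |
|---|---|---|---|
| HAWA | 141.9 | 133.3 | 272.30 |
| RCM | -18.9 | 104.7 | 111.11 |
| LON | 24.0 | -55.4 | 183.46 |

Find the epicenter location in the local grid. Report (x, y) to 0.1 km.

(-119.9, 58.4)

Circle about each station: (x − 141.9)² + (y − 133.3)² = 272.30²; (x + 18.9)² + (y − 104.7)² = 111.11²; (x − 24.0)² + (y + 55.4)² = 183.46².
Subtracting pairs of circle equations eliminates x²+y² and gives linear equations (the radical axes):
-321.6 x − 57.2 y = 35216.66
-235.8 x − 377.4 y = 6230.38
Solving the 2×2 system: x ≈ -119.9, y ≈ 58.4 km.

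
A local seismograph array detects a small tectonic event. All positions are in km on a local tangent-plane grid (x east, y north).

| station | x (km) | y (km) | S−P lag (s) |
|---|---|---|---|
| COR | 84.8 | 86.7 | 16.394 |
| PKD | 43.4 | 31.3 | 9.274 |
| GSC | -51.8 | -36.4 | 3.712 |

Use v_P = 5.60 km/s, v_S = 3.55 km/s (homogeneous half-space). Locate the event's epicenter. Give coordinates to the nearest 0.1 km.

Distance from S−P lag: d = Δt · v_P v_S / (v_P − v_S) = Δt · (5.60·3.55)/(5.60−3.55) ≈ 9.6976·Δt.
So d_COR = 158.98, d_PKD = 89.94, d_GSC = 36.00 km.
Circle about each station: (x − 84.8)² + (y − 86.7)² = 158.98²; (x − 43.4)² + (y − 31.3)² = 89.94²; (x + 51.8)² + (y + 36.4)² = 36.00².
Subtracting pairs of circle equations eliminates x²+y² and gives linear equations (the radical axes):
-82.8 x − 110.8 y = 5340.76
-273.2 x − 246.2 y = 13278.91
Solving the 2×2 system: x ≈ -15.8, y ≈ -36.4 km.

(-15.8, -36.4)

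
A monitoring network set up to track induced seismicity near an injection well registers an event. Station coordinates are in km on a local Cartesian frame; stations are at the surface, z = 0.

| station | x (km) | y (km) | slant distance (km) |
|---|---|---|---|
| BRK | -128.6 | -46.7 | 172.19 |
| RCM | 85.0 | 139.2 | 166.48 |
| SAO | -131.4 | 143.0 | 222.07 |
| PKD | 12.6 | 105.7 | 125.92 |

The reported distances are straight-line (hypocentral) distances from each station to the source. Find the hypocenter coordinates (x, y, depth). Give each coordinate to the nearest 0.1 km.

(24.2, -1.4, 65.2)

Each station gives a sphere (x−x_i)² + (y−y_i)² + z² = d_i² (stations at z=0).
Subtracting the BRK sphere from RCM and SAO: z² cancels, leaving linear equations in x and y:
427.2 x + 371.8 y = 9816.60
-5.6 x + 379.4 y = -669.58
Solving: x ≈ 24.204, y ≈ -1.408 km (keep extra digits for the depth step; rounded: 24.2, -1.4).
Then from the BRK sphere: z² = 172.19² − (x + 128.6)² − (y + 46.7)² with x = 24.204, y = -1.408, so z ≈ 65.184 ≈ 65.2 km.
Check against PKD (with the unrounded solution): distance 125.92 ≈ 125.92 km. ✓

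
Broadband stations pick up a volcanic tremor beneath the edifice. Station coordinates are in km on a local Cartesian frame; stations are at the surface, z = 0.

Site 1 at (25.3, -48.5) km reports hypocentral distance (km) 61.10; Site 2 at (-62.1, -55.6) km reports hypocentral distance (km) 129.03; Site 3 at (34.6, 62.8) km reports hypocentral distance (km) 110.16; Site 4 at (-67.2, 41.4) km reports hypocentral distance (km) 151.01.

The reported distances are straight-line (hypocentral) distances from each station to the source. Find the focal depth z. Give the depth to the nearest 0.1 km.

depth ≈ 51.6 km

Each station gives a sphere (x−x_i)² + (y−y_i)² + z² = d_i² (stations at z=0).
Subtracting the Site 1 sphere from Site 2 and Site 3: z² cancels, leaving linear equations in x and y:
-174.8 x − 14.2 y = -8960.10
18.6 x + 222.6 y = -6253.36
Solving: x ≈ 53.907, y ≈ -32.597 km (keep extra digits for the depth step; rounded: 53.9, -32.6).
Then from the Site 1 sphere: z² = 61.10² − (x − 25.3)² − (y + 48.5)² with x = 53.907, y = -32.597, so z ≈ 51.594 ≈ 51.6 km.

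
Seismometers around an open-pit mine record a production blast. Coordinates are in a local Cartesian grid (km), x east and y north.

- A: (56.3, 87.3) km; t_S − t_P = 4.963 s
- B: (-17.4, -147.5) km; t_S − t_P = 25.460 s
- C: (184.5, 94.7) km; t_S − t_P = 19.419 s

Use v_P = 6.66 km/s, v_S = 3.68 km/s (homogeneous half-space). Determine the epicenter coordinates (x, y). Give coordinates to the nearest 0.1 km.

x ≈ 29.4 km, y ≈ 56.6 km

Distance from S−P lag: d = Δt · v_P v_S / (v_P − v_S) = Δt · (6.66·3.68)/(6.66−3.68) ≈ 8.2244·Δt.
So d_A = 40.82, d_B = 209.39, d_C = 159.71 km.
Circle about each station: (x − 56.3)² + (y − 87.3)² = 40.82²; (x + 17.4)² + (y + 147.5)² = 209.39²; (x − 184.5)² + (y − 94.7)² = 159.71².
Subtracting the A equation from the B and C equations removes the quadratic terms:
-147.4 x − 469.6 y = -30909.87
256.4 x + 14.8 y = 8376.35
Solving the 2×2 system: x ≈ 29.4, y ≈ 56.6 km.
Check against A (with the unrounded x, y): √((x − 56.3)²+(y − 87.3)²) = 40.82 ≈ 40.82 km. ✓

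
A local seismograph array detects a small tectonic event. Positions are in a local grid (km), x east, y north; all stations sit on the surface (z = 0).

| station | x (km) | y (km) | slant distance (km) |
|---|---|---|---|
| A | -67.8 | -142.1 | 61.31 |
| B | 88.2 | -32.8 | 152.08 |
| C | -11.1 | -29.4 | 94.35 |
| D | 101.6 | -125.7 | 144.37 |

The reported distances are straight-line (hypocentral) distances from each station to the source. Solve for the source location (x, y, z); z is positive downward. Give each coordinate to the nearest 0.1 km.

x ≈ -35.8 km, y ≈ -110.4 km, depth ≈ 41.6 km

Each station gives a sphere (x−x_i)² + (y−y_i)² + z² = d_i² (stations at z=0).
Subtracting the A sphere from B and C: z² cancels, leaving linear equations in x and y:
312.0 x + 218.6 y = -35303.58
113.4 x + 225.4 y = -28944.69
Solving: x ≈ -35.799, y ≈ -110.404 km (keep extra digits for the depth step; rounded: -35.8, -110.4).
Then from the A sphere: z² = 61.31² − (x + 67.8)² − (y + 142.1)² with x = -35.799, y = -110.404, so z ≈ 41.596 ≈ 41.6 km.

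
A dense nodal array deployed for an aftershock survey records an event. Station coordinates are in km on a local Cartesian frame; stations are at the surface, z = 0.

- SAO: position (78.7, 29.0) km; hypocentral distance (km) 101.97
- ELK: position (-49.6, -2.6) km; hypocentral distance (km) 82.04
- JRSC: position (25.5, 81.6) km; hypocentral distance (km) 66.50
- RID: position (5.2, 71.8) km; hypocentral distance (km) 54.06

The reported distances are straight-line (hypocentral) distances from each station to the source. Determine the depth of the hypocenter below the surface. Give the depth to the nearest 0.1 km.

Each station gives a sphere (x−x_i)² + (y−y_i)² + z² = d_i² (stations at z=0).
Subtracting the SAO sphere from ELK and JRSC: z² cancels, leaving linear equations in x and y:
-256.6 x − 63.2 y = -900.45
-106.4 x + 105.2 y = 6249.75
Solving: x ≈ -8.905, y ≈ 50.402 km (keep extra digits for the depth step; rounded: -8.9, 50.4).
Then from the SAO sphere: z² = 101.97² − (x − 78.7)² − (y − 29.0)² with x = -8.905, y = 50.402, so z ≈ 47.594 ≈ 47.6 km.

depth ≈ 47.6 km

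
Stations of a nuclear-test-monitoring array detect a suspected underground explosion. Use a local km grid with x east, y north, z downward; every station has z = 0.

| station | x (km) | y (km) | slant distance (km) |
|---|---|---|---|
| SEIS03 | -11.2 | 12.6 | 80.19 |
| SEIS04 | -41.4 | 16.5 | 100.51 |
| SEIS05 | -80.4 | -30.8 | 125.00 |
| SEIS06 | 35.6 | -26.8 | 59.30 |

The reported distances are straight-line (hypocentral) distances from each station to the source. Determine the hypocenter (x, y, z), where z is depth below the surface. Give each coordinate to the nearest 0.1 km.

Each station gives a sphere (x−x_i)² + (y−y_i)² + z² = d_i² (stations at z=0).
Subtracting the SEIS03 sphere from SEIS04 and SEIS05: z² cancels, leaving linear equations in x and y:
-60.4 x + 7.8 y = -1969.81
-138.4 x − 86.8 y = -2065.96
Solving: x ≈ 29.593, y ≈ -23.384 km (keep extra digits for the depth step; rounded: 29.6, -23.4).
Then from the SEIS03 sphere: z² = 80.19² − (x + 11.2)² − (y − 12.6)² with x = 29.593, y = -23.384, so z ≈ 58.920 ≈ 58.9 km.

x ≈ 29.6 km, y ≈ -23.4 km, depth ≈ 58.9 km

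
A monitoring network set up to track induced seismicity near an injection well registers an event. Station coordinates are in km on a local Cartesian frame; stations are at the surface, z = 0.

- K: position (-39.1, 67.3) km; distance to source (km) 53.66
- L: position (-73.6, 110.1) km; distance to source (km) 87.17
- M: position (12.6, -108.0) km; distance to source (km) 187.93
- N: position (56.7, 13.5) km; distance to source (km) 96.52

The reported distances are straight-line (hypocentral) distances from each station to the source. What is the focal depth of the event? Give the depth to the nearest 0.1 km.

Each station gives a sphere (x−x_i)² + (y−y_i)² + z² = d_i² (stations at z=0).
Subtracting the K sphere from L and M: z² cancels, leaving linear equations in x and y:
-69.0 x + 85.6 y = 6761.66
103.4 x − 350.6 y = -26673.63
Solving: x ≈ -5.696, y ≈ 74.400 km (keep extra digits for the depth step; rounded: -5.7, 74.4).
Then from the K sphere: z² = 53.66² − (x + 39.1)² − (y − 67.3)² with x = -5.696, y = 74.400, so z ≈ 41.390 ≈ 41.4 km.

41.4 km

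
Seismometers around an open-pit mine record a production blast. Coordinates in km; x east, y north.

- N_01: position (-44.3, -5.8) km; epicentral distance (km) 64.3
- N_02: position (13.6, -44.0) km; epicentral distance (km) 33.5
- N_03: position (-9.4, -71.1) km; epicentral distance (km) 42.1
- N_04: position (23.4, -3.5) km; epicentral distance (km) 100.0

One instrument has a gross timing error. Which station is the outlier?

N_02

Solve using three stations at a time. Using N_01, N_03, N_04 (subtract circle equations pairwise → linear system) gives (x, y) ≈ (-51.6, -69.7).
Distances from that point to each station vs reported:
  N_01: calculated 64.4 vs reported 64.3 → residual 0.1 km
  N_02: calculated 70.1 vs reported 33.5 → residual 36.6 km
  N_03: calculated 42.2 vs reported 42.1 → residual 0.1 km
  N_04: calculated 100.0 vs reported 100.0 → residual 0.0 km
N_01, N_03, N_04 are mutually consistent (residuals ≈ 0); N_02 is off by 36.6 km.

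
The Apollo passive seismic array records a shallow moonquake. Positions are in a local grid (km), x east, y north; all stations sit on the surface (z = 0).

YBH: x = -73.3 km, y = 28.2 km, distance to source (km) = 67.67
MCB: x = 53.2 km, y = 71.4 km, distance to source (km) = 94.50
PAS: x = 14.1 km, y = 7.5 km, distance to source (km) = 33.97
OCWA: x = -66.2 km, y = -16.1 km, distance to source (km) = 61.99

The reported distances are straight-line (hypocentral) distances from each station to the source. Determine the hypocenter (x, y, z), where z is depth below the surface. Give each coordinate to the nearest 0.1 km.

(-12.6, 6.9, 21.0)

Each station gives a sphere (x−x_i)² + (y−y_i)² + z² = d_i² (stations at z=0).
Subtracting the YBH sphere from MCB and PAS: z² cancels, leaving linear equations in x and y:
253.0 x + 86.4 y = -2590.95
174.8 x − 41.4 y = -2487.80
Solving: x ≈ -12.598, y ≈ 6.901 km (keep extra digits for the depth step; rounded: -12.6, 6.9).
Then from the YBH sphere: z² = 67.67² − (x + 73.3)² − (y − 28.2)² with x = -12.598, y = 6.901, so z ≈ 20.996 ≈ 21.0 km.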